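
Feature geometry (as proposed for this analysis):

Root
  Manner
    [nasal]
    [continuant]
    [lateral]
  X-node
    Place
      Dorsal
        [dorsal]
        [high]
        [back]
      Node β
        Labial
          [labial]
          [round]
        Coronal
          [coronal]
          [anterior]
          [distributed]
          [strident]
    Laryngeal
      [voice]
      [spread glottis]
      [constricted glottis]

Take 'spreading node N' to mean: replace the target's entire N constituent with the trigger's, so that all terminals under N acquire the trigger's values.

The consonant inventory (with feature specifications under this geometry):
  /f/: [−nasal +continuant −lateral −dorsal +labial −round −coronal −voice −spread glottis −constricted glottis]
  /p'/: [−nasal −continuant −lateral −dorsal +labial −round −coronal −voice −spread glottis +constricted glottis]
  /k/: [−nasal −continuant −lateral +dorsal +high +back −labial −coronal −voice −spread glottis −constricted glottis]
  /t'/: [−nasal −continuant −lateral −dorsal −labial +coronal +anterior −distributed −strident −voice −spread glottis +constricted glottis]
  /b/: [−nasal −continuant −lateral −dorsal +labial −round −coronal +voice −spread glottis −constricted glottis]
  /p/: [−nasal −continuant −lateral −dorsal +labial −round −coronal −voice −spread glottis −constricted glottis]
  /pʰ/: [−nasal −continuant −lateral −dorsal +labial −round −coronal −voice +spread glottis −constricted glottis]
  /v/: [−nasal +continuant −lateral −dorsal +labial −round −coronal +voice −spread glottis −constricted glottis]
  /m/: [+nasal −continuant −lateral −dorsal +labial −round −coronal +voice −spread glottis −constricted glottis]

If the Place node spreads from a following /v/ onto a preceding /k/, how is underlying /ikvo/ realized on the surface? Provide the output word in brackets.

[ipvo]

Place immediately or transitively dominates [dorsal], [high], [back], [labial], [round], [coronal], [anterior], [distributed], [strident].
The target acquires /v/'s values for everything under Place — [−dorsal], [+labial], [−round], [−coronal] — while keeping its own [nasal], [continuant], [lateral], ….
The resulting bundle matches /p/ in the inventory; substituting it for /k/ gives [ipvo].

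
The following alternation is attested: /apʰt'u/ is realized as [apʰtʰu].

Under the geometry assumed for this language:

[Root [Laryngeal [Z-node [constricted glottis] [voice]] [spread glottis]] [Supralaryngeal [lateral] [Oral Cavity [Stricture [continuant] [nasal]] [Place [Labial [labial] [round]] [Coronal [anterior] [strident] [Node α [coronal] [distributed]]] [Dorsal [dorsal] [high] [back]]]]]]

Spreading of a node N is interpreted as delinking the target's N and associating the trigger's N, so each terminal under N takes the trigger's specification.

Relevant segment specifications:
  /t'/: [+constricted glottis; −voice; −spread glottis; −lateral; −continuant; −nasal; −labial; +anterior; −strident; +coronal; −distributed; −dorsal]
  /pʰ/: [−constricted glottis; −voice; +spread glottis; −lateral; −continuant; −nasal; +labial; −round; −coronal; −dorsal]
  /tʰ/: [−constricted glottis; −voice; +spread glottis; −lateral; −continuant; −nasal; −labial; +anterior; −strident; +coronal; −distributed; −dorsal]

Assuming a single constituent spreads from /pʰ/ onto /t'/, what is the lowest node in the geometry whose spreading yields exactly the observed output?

/t'/ and [tʰ] differ in [spread glottis], [constricted glottis]; every other specified feature is identical.
Tracing each changed feature up the tree, the paths first meet at Laryngeal; any lower node misses at least one of them.
Delinking /t'/'s Laryngeal and associating /pʰ/'s Laryngeal gives precisely the feature bundle of [tʰ].
[labial], [coronal] — on which /pʰ/ differs from /t'/ — are unchanged, so Root cannot have spread; the constituent is no larger than Laryngeal.

Laryngeal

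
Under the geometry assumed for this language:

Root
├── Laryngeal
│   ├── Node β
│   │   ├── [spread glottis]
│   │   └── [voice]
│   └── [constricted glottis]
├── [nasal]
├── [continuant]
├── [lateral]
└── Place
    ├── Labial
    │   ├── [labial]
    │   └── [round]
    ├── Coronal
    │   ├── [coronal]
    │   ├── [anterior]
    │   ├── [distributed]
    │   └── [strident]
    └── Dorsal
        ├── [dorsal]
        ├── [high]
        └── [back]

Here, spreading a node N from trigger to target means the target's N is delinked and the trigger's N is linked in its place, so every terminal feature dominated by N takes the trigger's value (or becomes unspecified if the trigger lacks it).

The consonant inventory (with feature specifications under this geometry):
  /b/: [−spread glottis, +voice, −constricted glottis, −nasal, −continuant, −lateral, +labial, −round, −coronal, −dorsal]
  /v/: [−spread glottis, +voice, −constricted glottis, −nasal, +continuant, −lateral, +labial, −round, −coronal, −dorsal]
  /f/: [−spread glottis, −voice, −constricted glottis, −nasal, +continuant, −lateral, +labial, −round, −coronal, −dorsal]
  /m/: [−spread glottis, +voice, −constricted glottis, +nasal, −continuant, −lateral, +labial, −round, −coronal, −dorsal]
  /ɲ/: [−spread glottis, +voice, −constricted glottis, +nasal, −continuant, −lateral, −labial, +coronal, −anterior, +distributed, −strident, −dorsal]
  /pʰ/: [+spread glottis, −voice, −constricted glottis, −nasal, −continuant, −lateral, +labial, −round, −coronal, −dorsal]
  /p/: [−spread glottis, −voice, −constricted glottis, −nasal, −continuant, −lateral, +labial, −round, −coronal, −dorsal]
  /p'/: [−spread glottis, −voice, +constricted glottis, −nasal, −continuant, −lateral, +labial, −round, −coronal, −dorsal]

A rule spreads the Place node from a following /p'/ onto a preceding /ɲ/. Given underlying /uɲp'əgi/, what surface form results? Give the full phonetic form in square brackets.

[ump'əgi]

The Place node dominates the terminals [labial], [round], [coronal], [anterior], [distributed], [strident], [dorsal], [high], [back].
Spreading Place from /p'/ onto /ɲ/ replaces those values with /p'/'s: [+labial], [−round], [−coronal], [−dorsal]. Features outside Place ([spread glottis], [voice], [constricted glottis], …) stay as in /ɲ/.
This feature bundle is that of [m], so /uɲp'əgi/ surfaces as [ump'əgi].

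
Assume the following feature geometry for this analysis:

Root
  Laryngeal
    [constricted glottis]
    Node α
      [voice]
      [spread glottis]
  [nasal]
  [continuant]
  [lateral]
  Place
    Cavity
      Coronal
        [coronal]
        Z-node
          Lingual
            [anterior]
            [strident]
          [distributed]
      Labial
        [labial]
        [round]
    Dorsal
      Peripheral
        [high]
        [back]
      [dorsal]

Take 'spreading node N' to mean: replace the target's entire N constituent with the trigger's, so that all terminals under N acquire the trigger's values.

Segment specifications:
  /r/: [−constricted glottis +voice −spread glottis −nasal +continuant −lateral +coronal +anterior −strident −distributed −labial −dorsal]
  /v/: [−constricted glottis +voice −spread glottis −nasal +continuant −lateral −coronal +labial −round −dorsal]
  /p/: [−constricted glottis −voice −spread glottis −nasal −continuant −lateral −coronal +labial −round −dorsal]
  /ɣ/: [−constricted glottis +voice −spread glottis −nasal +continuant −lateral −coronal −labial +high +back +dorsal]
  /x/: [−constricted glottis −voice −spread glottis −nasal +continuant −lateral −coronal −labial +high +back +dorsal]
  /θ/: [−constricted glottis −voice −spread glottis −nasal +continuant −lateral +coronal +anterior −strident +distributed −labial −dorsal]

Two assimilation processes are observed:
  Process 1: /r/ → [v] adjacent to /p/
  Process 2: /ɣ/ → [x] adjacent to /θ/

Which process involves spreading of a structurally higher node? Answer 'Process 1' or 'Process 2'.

Process 1: the features that change are [labial], [round], [coronal], [anterior], [distributed], [strident]; the minimal node is Cavity (depth 2).
Process 2: the feature that changes is [voice]; the minimal node is [voice] (depth 3).
Depth 2 < depth 3; Process 1 involves the structurally higher constituent Cavity.

Process 1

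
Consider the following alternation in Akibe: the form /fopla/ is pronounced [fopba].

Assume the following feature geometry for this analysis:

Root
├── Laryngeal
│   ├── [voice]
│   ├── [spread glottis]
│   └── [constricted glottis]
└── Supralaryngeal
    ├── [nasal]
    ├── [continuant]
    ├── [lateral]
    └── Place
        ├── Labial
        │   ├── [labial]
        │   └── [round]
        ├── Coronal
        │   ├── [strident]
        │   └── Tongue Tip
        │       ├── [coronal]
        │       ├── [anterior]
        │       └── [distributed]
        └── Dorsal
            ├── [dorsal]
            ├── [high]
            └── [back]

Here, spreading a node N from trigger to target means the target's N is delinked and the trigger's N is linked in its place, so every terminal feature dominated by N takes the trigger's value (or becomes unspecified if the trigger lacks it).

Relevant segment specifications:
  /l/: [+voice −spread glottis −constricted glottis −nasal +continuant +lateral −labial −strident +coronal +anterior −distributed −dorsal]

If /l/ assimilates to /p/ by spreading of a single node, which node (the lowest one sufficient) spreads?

Supralaryngeal

Feature comparison: [continuant], [lateral], [labial], [round], [coronal], [anterior], [distributed], [strident] differ between /l/ and [b]; the remaining terminals match.
In this geometry the lowest node dominating all of them is Supralaryngeal: every daughter of Supralaryngeal dominates only a proper subset, so no lower node suffices.
Delinking /l/'s Supralaryngeal and associating /p/'s Supralaryngeal gives precisely the feature bundle of [b].
Had Root spread, [voice] would have taken /p/'s value; it stays as in /l/, confirming the spreading constituent is exactly Supralaryngeal.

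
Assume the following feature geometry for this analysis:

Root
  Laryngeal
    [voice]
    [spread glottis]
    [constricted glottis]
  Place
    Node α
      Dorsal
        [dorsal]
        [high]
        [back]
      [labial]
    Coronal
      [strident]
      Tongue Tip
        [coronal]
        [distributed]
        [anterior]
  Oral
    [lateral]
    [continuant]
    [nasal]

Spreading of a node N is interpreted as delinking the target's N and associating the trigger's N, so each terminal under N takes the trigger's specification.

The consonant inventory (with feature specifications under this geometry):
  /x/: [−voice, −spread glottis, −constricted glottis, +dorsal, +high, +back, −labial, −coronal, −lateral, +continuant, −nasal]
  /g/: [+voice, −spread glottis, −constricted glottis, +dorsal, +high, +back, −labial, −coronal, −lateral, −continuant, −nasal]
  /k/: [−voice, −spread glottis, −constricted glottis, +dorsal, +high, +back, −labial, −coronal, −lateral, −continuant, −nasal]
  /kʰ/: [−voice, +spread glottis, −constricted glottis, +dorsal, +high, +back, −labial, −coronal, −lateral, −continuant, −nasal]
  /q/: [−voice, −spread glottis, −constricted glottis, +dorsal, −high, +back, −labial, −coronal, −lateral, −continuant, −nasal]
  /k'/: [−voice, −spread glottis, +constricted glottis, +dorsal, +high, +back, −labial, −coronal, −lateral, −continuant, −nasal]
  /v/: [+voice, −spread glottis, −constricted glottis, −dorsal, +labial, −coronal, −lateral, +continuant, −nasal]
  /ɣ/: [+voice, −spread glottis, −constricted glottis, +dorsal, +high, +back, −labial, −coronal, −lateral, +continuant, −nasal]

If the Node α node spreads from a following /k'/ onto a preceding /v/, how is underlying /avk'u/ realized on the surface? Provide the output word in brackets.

[aɣk'u]

Node α immediately or transitively dominates [dorsal], [high], [back], [labial].
After delinking /v/'s Node α and linking /k'/'s, the affected terminals become [+dorsal], [+high], [+back], [−labial]; [voice], [spread glottis], [constricted glottis], … (outside Node α) are retained from /v/.
This feature bundle is that of [ɣ], so /avk'u/ surfaces as [aɣk'u].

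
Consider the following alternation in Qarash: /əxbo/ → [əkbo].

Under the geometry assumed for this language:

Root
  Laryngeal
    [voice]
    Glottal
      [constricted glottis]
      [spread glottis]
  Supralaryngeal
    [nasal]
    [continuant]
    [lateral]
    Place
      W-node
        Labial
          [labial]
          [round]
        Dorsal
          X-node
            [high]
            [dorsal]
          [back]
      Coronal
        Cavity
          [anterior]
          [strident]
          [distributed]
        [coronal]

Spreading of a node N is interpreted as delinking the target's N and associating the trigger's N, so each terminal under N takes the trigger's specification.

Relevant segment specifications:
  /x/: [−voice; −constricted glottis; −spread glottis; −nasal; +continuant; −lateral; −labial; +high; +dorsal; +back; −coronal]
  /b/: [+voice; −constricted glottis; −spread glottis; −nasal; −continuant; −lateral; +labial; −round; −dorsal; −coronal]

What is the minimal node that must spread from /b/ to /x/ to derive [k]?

[continuant]

/x/ and [k] differ in [continuant]; every other specified feature is identical.
With a single altered terminal, the smallest constituent that could spread is that terminal — [continuant].
Had Supralaryngeal or a higher node spread, [labial], [dorsal] would have taken /b/'s values; they stay as in /x/, confirming the spreading constituent is exactly [continuant].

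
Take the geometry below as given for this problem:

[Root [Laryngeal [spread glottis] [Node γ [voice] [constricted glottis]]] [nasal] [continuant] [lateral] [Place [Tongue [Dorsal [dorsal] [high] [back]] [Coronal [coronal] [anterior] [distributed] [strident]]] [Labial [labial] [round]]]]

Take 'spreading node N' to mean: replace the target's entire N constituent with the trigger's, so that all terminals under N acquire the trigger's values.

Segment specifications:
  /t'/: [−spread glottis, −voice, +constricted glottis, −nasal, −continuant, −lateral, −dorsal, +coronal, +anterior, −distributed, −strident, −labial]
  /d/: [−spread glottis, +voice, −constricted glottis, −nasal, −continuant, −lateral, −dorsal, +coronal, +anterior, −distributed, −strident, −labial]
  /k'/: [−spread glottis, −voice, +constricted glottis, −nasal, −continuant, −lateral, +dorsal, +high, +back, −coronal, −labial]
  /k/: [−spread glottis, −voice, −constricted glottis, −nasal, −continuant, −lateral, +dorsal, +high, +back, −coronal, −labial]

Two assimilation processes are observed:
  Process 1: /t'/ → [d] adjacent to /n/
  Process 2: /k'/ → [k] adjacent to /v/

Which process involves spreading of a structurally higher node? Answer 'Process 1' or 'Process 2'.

Process 1: the features that change are [voice], [constricted glottis]; the minimal node is Node γ (depth 2).
Process 2 alters [constricted glottis]; the lowest dominating node is [constricted glottis] (depth 3 from Root).
Node γ is closer to Root than [constricted glottis], so Process 1 spreads the higher node.

Process 1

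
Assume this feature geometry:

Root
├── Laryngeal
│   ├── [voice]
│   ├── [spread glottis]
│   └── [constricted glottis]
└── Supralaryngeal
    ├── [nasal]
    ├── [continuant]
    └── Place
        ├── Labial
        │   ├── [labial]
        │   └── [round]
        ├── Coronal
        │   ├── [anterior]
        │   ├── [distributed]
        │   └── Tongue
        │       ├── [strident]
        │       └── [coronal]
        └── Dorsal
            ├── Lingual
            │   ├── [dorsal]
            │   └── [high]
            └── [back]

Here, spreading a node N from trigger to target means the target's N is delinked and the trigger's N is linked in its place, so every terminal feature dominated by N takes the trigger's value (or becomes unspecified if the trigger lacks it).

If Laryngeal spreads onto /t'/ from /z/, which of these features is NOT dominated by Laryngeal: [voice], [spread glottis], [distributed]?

The terminals dominated by Laryngeal are [voice], [spread glottis], [constricted glottis].
[voice], [spread glottis] all lie under Laryngeal, so they are overwritten when Laryngeal spreads.
[distributed] is not within the Laryngeal subtree (it hangs from Coronal), so /t'/'s [distributed] value survives.

[distributed]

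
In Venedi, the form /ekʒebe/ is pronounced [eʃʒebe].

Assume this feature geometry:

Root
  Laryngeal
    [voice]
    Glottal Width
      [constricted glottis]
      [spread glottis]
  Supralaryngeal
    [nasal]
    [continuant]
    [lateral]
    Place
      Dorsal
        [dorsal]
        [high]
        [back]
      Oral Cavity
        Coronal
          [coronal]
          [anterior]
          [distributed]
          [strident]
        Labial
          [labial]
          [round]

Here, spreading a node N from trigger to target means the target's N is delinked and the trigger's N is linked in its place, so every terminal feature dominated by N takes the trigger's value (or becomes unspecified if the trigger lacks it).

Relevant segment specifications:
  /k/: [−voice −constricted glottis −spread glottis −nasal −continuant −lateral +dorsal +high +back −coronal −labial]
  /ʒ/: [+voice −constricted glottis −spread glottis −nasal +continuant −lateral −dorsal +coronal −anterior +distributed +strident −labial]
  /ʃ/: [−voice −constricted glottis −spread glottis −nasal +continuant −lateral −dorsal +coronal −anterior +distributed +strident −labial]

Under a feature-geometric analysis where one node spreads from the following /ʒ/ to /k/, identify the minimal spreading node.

The alternation /k/ → [ʃ] changes [continuant], [coronal], [anterior], [distributed], [strident], [dorsal], [high], [back] and nothing else.
In this geometry the lowest node dominating all of them is Supralaryngeal: every daughter of Supralaryngeal dominates only a proper subset, so no lower node suffices.
If Supralaryngeal spreads, every terminal under it takes /ʒ/'s value, producing [ʃ] as observed.
Had Root spread, [voice] would have taken /ʒ/'s value; it stays as in /k/, confirming the spreading constituent is exactly Supralaryngeal.

Supralaryngeal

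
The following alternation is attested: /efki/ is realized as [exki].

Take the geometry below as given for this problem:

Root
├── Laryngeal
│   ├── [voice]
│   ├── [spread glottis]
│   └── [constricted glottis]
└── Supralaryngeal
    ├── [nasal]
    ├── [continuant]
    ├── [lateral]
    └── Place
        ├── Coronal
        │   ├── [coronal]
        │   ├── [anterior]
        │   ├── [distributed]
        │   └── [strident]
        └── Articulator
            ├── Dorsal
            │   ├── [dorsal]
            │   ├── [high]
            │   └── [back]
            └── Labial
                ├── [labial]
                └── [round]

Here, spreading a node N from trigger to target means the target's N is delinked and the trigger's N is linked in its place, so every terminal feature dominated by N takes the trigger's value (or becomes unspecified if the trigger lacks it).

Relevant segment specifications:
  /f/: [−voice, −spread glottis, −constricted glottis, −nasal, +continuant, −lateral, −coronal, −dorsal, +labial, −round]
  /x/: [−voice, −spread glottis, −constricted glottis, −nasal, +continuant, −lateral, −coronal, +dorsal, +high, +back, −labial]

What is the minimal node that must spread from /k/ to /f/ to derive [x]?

The alternation /f/ → [x] changes [labial], [round], [dorsal], [high], [back] and nothing else.
The smallest constituent containing every changed terminal is Articulator — each of its daughters lacks at least one of the affected features.
Delinking /f/'s Articulator and associating /k/'s Articulator gives precisely the feature bundle of [x].
[continuant], a feature on which the two segments disagree outside Articulator, is unchanged — nothing dominating it spread, and Articulator is the minimal sufficient constituent.

Articulator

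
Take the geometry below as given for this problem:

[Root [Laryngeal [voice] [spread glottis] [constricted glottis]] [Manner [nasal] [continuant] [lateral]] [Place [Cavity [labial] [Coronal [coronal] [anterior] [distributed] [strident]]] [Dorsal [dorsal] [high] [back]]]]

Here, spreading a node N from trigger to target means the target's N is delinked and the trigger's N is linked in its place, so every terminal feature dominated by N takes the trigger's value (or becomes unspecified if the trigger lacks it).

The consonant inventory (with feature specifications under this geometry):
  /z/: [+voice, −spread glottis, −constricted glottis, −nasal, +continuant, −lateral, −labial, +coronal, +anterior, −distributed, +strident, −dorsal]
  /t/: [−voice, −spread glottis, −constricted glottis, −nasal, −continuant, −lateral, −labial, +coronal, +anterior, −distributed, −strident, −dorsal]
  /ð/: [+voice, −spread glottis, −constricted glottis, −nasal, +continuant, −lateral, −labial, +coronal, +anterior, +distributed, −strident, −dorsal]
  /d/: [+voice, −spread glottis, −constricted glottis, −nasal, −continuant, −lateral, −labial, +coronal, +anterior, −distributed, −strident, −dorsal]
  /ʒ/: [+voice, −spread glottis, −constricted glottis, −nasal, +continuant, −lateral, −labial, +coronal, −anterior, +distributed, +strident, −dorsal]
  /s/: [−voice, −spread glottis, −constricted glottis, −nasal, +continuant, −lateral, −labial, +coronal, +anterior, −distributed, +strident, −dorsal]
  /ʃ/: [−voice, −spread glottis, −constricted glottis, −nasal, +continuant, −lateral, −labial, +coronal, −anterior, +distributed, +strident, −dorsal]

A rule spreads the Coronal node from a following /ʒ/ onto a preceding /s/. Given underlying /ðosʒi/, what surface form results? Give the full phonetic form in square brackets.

[ðoʃʒi]

Terminals under Coronal in this geometry: [coronal], [anterior], [distributed], [strident].
Spreading Coronal from /ʒ/ onto /s/ replaces those values with /ʒ/'s: [+coronal], [−anterior], [+distributed], [+strident]. Features outside Coronal ([voice], [spread glottis], [constricted glottis], …) stay as in /s/.
This feature bundle is that of [ʃ], so /ðosʒi/ surfaces as [ðoʃʒi].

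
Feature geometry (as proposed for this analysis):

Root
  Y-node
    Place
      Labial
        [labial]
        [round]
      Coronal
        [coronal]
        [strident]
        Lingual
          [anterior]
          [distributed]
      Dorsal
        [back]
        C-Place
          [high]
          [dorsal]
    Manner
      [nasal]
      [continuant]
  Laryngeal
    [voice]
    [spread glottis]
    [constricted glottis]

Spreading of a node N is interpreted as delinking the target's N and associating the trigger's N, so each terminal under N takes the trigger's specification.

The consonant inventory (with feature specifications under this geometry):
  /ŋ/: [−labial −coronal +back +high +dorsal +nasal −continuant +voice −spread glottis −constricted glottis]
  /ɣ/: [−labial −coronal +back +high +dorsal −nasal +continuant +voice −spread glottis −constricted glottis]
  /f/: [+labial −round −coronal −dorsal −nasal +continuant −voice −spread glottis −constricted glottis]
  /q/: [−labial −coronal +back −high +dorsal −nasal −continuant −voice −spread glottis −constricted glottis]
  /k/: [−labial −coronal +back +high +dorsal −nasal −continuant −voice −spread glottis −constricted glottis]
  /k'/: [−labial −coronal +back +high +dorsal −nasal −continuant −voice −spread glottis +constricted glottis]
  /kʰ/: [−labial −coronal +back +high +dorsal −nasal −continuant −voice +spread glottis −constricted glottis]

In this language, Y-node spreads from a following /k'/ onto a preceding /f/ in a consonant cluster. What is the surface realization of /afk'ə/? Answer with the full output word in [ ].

Terminals under Y-node in this geometry: [labial], [round], [coronal], [strident], [anterior], [distributed], [back], [high], [dorsal], [nasal], [continuant].
The target acquires /k'/'s values for everything under Y-node — [−labial], [−coronal], [+back], [+high], [+dorsal], [−nasal], [−continuant] — while keeping its own [voice], [spread glottis], [constricted glottis].
The resulting bundle matches /k/ in the inventory; substituting it for /f/ gives [akk'ə].

[akk'ə]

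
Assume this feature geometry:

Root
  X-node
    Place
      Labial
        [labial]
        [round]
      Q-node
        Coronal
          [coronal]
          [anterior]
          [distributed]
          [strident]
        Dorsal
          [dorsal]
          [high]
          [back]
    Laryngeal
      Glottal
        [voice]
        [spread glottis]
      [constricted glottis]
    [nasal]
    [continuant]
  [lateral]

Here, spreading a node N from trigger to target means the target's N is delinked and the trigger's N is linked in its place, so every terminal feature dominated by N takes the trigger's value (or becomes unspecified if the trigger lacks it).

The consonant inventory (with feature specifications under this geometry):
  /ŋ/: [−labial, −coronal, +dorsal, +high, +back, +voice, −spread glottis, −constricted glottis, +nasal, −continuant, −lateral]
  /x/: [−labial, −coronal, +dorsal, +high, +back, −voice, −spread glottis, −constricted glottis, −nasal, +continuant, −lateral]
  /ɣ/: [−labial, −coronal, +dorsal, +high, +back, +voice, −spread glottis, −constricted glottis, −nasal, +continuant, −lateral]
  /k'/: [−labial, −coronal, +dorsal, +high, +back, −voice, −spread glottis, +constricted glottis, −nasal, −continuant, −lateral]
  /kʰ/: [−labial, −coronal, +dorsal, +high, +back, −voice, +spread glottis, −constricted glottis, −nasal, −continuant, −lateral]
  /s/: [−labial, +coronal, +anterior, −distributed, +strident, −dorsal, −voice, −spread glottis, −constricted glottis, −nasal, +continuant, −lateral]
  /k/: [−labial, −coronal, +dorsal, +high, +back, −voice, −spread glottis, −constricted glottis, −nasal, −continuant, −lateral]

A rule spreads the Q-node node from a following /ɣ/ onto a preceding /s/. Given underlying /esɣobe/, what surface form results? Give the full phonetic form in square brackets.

[exɣobe]

Terminals under Q-node in this geometry: [coronal], [anterior], [distributed], [strident], [dorsal], [high], [back].
Spreading Q-node from /ɣ/ onto /s/ replaces those values with /ɣ/'s: [−coronal], [+dorsal], [+high], [+back]. Features outside Q-node ([labial], [voice], [spread glottis], …) stay as in /s/.
Among the inventory, only /x/ has exactly this specification, giving the surface form [exɣobe].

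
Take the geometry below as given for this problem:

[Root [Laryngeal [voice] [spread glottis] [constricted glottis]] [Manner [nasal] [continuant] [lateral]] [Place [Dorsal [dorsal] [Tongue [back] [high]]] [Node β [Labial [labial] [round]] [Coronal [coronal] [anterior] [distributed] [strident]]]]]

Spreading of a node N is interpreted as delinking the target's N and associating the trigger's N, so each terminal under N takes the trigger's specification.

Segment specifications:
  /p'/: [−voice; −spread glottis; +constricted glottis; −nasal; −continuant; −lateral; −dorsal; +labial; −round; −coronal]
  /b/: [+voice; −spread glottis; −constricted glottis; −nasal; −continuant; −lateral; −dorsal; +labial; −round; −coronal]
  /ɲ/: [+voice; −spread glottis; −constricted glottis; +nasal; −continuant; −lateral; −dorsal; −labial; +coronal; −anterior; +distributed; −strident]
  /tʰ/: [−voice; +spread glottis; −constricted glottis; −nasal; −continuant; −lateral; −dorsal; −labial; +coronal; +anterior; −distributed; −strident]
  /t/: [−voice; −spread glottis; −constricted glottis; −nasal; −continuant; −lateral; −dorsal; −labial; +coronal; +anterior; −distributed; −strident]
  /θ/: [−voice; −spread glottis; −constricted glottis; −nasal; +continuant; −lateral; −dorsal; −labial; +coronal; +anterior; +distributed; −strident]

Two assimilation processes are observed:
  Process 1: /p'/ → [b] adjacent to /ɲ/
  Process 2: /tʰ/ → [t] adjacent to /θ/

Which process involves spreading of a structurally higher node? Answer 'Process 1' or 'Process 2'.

Process 1

Process 1 alters [voice], [constricted glottis]; the lowest common ancestor is Laryngeal (depth 1 from Root).
In Process 2, [spread glottis] changes, so the minimal spreading node is [spread glottis] at depth 2.
Laryngeal is closer to Root than [spread glottis], so Process 1 spreads the higher node.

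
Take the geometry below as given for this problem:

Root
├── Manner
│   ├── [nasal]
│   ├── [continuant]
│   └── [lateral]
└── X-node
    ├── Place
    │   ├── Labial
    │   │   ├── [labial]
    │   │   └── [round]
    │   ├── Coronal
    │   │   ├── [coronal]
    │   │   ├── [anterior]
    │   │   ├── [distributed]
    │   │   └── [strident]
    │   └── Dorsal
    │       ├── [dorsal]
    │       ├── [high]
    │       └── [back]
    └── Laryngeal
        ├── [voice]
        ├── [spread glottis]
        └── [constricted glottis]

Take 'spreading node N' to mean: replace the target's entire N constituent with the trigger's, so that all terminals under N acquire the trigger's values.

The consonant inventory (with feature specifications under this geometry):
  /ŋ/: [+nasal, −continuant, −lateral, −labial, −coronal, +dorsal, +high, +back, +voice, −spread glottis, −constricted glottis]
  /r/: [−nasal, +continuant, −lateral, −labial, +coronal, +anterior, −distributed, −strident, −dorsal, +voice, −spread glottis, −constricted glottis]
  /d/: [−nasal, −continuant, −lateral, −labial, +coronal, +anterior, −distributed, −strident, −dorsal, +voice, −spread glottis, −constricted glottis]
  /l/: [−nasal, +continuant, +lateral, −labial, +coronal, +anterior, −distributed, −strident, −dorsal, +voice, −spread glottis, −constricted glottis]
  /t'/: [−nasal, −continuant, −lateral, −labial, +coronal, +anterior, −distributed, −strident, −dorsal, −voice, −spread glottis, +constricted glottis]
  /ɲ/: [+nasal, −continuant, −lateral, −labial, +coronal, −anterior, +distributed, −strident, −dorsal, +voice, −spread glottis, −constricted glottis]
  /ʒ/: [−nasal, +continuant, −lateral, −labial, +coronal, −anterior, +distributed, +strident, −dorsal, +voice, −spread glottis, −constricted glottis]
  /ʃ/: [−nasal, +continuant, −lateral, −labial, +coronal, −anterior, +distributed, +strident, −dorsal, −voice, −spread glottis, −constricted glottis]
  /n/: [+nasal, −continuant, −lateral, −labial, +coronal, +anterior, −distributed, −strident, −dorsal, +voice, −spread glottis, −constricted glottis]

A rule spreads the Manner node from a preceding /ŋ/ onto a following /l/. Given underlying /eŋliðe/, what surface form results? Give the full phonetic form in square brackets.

[eŋniðe]

The Manner node dominates the terminals [nasal], [continuant], [lateral].
Spreading Manner from /ŋ/ onto /l/ replaces those values with /ŋ/'s: [+nasal], [−continuant], [−lateral]. Features outside Manner ([labial], [coronal], [anterior], …) stay as in /l/.
The resulting bundle matches /n/ in the inventory; substituting it for /l/ gives [eŋniðe].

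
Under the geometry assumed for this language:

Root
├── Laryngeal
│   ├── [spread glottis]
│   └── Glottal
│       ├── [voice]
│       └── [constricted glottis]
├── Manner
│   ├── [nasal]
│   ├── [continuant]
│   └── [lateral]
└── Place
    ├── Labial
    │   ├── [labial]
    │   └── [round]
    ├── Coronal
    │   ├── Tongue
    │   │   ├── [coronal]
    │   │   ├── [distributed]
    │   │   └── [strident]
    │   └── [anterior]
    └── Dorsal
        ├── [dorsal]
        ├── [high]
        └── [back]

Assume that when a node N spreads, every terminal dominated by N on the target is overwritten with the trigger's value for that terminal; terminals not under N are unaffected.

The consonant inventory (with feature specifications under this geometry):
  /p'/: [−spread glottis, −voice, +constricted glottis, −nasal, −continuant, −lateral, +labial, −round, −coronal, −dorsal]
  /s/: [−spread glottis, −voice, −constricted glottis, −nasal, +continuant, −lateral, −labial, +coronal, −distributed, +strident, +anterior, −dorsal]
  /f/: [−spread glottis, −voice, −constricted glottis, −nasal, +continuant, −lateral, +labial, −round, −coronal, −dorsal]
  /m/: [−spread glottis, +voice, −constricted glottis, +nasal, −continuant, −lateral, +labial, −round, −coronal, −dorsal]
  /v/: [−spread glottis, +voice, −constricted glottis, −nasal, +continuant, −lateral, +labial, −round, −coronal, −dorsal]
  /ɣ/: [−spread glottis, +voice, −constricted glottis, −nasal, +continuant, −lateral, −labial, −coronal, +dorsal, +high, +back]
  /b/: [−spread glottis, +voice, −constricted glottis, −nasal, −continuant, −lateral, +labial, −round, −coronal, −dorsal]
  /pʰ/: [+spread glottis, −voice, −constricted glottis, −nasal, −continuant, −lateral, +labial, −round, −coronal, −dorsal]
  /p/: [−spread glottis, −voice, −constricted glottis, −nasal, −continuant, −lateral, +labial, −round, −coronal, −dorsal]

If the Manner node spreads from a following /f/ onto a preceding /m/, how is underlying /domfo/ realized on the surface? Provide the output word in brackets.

The Manner node dominates the terminals [nasal], [continuant], [lateral].
After delinking /m/'s Manner and linking /f/'s, the affected terminals become [−nasal], [+continuant], [−lateral]; [spread glottis], [voice], [constricted glottis], … (outside Manner) are retained from /m/.
This feature bundle is that of [v], so /domfo/ surfaces as [dovfo].

[dovfo]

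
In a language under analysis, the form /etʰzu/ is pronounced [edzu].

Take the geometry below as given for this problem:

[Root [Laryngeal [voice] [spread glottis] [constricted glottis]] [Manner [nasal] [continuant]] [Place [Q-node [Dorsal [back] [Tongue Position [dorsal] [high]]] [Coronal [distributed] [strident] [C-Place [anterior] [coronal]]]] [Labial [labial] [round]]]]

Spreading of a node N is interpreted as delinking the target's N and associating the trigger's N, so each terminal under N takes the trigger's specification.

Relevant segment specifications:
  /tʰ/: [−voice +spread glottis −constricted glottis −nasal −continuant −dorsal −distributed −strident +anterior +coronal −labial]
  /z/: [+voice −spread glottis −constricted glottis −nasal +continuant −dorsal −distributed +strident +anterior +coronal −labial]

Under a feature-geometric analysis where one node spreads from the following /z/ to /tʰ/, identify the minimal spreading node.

The alternation /tʰ/ → [d] changes [voice], [spread glottis] and nothing else.
Tracing each changed feature up the tree, the paths first meet at Laryngeal; any lower node misses at least one of them.
Delinking /tʰ/'s Laryngeal and associating /z/'s Laryngeal gives precisely the feature bundle of [d].
Had Root spread, [continuant], [strident] would have taken /z/'s values; they stay as in /tʰ/, confirming the spreading constituent is exactly Laryngeal.

Laryngeal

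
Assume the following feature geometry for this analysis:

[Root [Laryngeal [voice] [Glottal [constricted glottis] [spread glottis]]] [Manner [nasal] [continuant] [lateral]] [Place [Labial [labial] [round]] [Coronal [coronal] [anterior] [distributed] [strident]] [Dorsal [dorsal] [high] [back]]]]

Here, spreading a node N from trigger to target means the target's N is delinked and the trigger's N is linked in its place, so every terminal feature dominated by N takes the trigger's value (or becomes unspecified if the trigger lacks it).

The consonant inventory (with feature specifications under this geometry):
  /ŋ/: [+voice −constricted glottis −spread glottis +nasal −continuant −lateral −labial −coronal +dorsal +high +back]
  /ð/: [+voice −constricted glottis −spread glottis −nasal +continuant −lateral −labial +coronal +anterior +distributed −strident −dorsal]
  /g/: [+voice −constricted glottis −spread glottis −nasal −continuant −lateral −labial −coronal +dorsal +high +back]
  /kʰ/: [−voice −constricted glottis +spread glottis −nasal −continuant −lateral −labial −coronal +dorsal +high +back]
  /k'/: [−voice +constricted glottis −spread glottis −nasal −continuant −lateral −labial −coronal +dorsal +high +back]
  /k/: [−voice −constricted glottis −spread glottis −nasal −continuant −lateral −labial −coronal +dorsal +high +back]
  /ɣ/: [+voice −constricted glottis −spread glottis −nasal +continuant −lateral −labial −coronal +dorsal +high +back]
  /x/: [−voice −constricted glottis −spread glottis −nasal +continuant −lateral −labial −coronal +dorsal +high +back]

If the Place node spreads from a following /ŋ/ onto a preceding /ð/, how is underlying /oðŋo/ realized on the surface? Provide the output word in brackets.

Terminals under Place in this geometry: [labial], [round], [coronal], [anterior], [distributed], [strident], [dorsal], [high], [back].
The target acquires /ŋ/'s values for everything under Place — [−labial], [−coronal], [+dorsal], [+high], [+back] — while keeping its own [voice], [constricted glottis], [spread glottis], ….
This feature bundle is that of [ɣ], so /oðŋo/ surfaces as [oɣŋo].

[oɣŋo]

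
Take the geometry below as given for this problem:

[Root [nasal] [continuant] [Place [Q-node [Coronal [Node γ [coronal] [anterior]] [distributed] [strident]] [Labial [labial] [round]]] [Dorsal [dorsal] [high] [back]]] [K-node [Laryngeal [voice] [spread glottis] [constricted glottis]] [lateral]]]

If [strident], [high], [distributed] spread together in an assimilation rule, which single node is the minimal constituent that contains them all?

[strident] is immediately dominated by Coronal.
[high] is immediately dominated by Dorsal.
[distributed] is immediately dominated by Coronal.
These paths first converge at Place; no daughter of Place dominates all 3 features, so Place is the minimal constituent.

Place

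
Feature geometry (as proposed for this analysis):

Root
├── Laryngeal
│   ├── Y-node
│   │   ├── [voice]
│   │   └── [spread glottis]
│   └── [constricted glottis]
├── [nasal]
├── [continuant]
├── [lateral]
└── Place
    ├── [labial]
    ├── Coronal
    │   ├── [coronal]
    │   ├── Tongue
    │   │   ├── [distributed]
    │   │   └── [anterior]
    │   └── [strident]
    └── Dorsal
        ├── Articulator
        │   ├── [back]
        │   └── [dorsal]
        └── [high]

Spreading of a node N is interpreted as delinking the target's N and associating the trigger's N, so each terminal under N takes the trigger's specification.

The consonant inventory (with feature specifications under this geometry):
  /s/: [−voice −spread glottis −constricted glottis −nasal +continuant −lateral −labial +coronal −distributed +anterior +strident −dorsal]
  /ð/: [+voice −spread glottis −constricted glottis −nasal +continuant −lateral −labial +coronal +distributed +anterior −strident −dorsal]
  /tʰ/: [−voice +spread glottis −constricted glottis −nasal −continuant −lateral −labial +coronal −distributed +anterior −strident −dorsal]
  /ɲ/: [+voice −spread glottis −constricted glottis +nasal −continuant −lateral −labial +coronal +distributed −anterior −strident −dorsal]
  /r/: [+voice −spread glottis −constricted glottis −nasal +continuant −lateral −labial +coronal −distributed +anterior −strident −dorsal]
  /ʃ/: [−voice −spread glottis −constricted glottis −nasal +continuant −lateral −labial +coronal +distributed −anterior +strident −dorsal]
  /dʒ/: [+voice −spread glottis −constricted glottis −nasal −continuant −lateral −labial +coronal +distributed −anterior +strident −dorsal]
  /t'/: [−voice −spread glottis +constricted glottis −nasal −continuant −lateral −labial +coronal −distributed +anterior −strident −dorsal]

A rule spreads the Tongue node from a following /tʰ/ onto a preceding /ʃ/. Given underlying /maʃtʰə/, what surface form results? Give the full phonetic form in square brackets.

The Tongue node dominates the terminals [distributed], [anterior].
After delinking /ʃ/'s Tongue and linking /tʰ/'s, the affected terminals become [−distributed], [+anterior]; [voice], [spread glottis], [constricted glottis], … (outside Tongue) are retained from /ʃ/.
Among the inventory, only /s/ has exactly this specification, giving the surface form [mastʰə].

[mastʰə]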